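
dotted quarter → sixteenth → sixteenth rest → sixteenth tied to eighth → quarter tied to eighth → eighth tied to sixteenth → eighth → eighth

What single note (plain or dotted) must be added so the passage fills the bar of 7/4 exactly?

The bar of 7/4 = 28 sixteenth notes.
Express everything in sixteenth notes: dotted quarter = 6; sixteenth = 1; sixteenth rest = 1; sixteenth tied to eighth (sixteenth + eighth) = 3; quarter tied to eighth (quarter + eighth) = 6; eighth tied to sixteenth (eighth + sixteenth) = 3; eighth = 2; eighth = 2.
Total: 6 + 1 + 1 + 3 + 6 + 3 + 2 + 2 = 24.
Remaining: 28 − 24 = 4 sixteenth notes, which is a quarter note.

quarter note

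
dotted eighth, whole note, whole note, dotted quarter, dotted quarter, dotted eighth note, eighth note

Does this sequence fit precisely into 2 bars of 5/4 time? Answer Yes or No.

One bar of 5/4 = 20 sixteenth notes, so 2 bars = 40.
Express everything in sixteenth notes: dotted eighth = 3; whole note = 16; whole note = 16; dotted quarter = 6; dotted quarter = 6; dotted eighth note = 3; eighth note = 2.
Altogether 3 + 16 + 16 + 6 + 6 + 3 + 2 = 52.
52 exceeds 40, so the answer is No.

No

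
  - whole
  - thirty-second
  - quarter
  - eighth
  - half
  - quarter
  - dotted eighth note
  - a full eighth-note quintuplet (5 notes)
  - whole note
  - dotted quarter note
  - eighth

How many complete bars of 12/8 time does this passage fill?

One bar of 12/8 = 48 thirty-second notes.
Express everything in thirty-second notes: whole = 32; thirty-second = 1; quarter = 8; eighth = 4; half = 16; quarter = 8; dotted eighth note = 6; a full eighth-note quintuplet (5 notes) (five quintuplet eighths span one half) = 16; whole note = 32; dotted quarter note = 12; eighth = 4.
Adding: 32 + 1 + 8 + 4 + 16 + 8 + 6 + 16 + 32 + 12 + 4 = 139.
139 ÷ 48 = 2 complete bars with 43 left over.

2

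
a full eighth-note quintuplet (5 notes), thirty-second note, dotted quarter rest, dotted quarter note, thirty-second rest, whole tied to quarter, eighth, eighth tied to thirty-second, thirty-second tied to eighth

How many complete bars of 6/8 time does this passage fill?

4

One bar of 6/8 = 24 thirty-second notes.
Convert each value to thirty-second notes: a full eighth-note quintuplet (5 notes) (five quintuplet eighths span one half) = 16; thirty-second note = 1; dotted quarter rest = 12; dotted quarter note = 12; thirty-second rest = 1; whole tied to quarter (whole + quarter) = 40; eighth = 4; eighth tied to thirty-second (eighth + thirty-second) = 5; thirty-second tied to eighth (thirty-second + eighth) = 5.
Total: 16 + 1 + 12 + 12 + 1 + 40 + 4 + 5 + 5 = 96.
96 ÷ 24 = 4 complete bars with 0 left over.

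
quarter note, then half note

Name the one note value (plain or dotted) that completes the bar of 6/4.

dotted half note

The bar of 6/4 = 6 quarter notes.
Each duration in quarter notes: quarter note = 1; half note = 2.
Altogether 1 + 2 = 3.
Remaining: 6 − 3 = 3 quarter notes, which is a dotted half note.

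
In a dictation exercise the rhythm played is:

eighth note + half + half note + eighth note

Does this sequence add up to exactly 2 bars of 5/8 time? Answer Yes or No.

One bar of 5/8 = 5 eighth notes, so 2 bars = 10.
Express everything in eighth notes: eighth note = 1; half = 4; half note = 4; eighth note = 1.
Sum: 1 + 4 + 4 + 1 = 10.
10 equals 10, so the answer is Yes.

Yes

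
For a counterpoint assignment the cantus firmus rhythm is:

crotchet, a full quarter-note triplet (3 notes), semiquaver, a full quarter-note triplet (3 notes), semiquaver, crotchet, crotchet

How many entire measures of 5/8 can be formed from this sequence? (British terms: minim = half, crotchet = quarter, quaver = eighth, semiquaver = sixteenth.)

One bar of 5/8 = 10 sixteenth notes.
In sixteenth notes: crotchet = 4; a full quarter-note triplet (3 notes) (three triplet quarters span one half) = 8; semiquaver = 1; a full quarter-note triplet (3 notes) (three triplet quarters span one half) = 8; semiquaver = 1; crotchet = 4; crotchet = 4.
Sum: 4 + 8 + 1 + 8 + 1 + 4 + 4 = 30.
30 ÷ 10 = 3 complete bars with 0 left over.

3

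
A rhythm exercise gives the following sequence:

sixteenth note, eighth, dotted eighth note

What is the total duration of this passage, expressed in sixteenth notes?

Each duration in sixteenth notes: sixteenth note = 1; eighth = 2; dotted eighth note = 3.
Sum: 1 + 2 + 3 = 6 sixteenth notes.

6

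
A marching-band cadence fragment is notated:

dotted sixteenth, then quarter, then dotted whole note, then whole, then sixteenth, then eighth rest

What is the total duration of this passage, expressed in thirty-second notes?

Working in thirty-second notes: dotted sixteenth = 3; quarter = 8; dotted whole note = 48; whole = 32; sixteenth = 2; eighth rest = 4.
Total: 3 + 8 + 48 + 32 + 2 + 4 = 97 thirty-second notes.

97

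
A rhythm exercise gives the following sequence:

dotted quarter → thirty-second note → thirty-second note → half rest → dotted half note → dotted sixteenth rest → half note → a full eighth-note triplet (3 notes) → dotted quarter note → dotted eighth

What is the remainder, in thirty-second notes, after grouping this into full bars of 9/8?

27

One bar of 9/8 = 36 thirty-second notes.
Working in thirty-second notes: dotted quarter = 12; thirty-second note = 1; thirty-second note = 1; half rest = 16; dotted half note = 24; dotted sixteenth rest = 3; half note = 16; a full eighth-note triplet (3 notes) (three triplet eighths span one quarter) = 8; dotted quarter note = 12; dotted eighth = 6.
Total: 12 + 1 + 1 + 16 + 24 + 3 + 16 + 8 + 12 + 6 = 99.
99 ÷ 36 = 2 complete bars with 27 thirty-second notes remaining.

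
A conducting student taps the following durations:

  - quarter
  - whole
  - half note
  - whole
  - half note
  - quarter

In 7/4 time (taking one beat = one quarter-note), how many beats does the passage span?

One quarter-note beat = 2 eighth notes.
Each duration in eighth notes: quarter = 2; whole = 8; half note = 4; whole = 8; half note = 4; quarter = 2.
Sum: 2 + 8 + 4 + 8 + 4 + 2 = 28.
28 ÷ 2 = 14 beats.

14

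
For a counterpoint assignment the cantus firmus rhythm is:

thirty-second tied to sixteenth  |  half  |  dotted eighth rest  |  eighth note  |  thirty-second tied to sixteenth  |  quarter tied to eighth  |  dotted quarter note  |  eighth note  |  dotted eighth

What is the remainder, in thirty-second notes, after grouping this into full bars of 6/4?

One bar of 6/4 = 48 thirty-second notes.
Express everything in thirty-second notes: thirty-second tied to sixteenth (thirty-second + sixteenth) = 3; half = 16; dotted eighth rest = 6; eighth note = 4; thirty-second tied to sixteenth (thirty-second + sixteenth) = 3; quarter tied to eighth (quarter + eighth) = 12; dotted quarter note = 12; eighth note = 4; dotted eighth = 6.
Altogether 3 + 16 + 6 + 4 + 3 + 12 + 12 + 4 + 6 = 66.
66 ÷ 48 = 1 complete bar with 18 thirty-second notes remaining.

18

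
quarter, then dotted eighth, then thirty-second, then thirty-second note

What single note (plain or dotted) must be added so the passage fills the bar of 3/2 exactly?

The bar of 3/2 = 48 thirty-second notes.
Express everything in thirty-second notes: quarter = 8; dotted eighth = 6; thirty-second = 1; thirty-second note = 1.
Sum: 8 + 6 + 1 + 1 = 16.
Remaining: 48 − 16 = 32 thirty-second notes, which is a whole note.

whole note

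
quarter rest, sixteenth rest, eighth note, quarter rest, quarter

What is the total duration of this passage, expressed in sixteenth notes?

In sixteenth notes: quarter rest = 4; sixteenth rest = 1; eighth note = 2; quarter rest = 4; quarter = 4.
Adding: 4 + 1 + 2 + 4 + 4 = 15 sixteenth notes.

15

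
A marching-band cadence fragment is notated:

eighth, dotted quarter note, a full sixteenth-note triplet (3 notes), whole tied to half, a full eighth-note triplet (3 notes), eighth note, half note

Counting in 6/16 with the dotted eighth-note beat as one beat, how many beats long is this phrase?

One dotted eighth-note beat = 3 sixteenth notes.
In sixteenth notes: eighth = 2; dotted quarter note = 6; a full sixteenth-note triplet (3 notes) (three triplet sixteenths span one eighth) = 2; whole tied to half (whole + half) = 24; a full eighth-note triplet (3 notes) (three triplet eighths span one quarter) = 4; eighth note = 2; half note = 8.
Total: 2 + 6 + 2 + 24 + 4 + 2 + 8 = 48.
48 ÷ 3 = 16 beats.

16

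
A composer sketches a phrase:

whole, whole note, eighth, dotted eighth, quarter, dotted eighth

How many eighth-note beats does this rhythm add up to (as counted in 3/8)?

One eighth-note beat = 2 sixteenth notes.
Express everything in sixteenth notes: whole = 16; whole note = 16; eighth = 2; dotted eighth = 3; quarter = 4; dotted eighth = 3.
Sum: 16 + 16 + 2 + 3 + 4 + 3 = 44.
44 ÷ 2 = 22 beats.

22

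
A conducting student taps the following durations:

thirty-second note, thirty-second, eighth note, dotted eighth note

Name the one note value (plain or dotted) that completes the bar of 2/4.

eighth note

The bar of 2/4 = 16 thirty-second notes.
Working in thirty-second notes: thirty-second note = 1; thirty-second = 1; eighth note = 4; dotted eighth note = 6.
Total: 1 + 1 + 4 + 6 = 12.
Remaining: 16 − 12 = 4 thirty-second notes, which is a eighth note.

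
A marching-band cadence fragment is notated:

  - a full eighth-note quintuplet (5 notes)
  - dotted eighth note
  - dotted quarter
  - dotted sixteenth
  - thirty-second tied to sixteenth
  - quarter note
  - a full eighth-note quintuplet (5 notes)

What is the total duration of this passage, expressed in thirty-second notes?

64

Each duration in thirty-second notes: a full eighth-note quintuplet (5 notes) (five quintuplet eighths span one half) = 16; dotted eighth note = 6; dotted quarter = 12; dotted sixteenth = 3; thirty-second tied to sixteenth (thirty-second + sixteenth) = 3; quarter note = 8; a full eighth-note quintuplet (5 notes) (five quintuplet eighths span one half) = 16.
Sum: 16 + 6 + 12 + 3 + 3 + 8 + 16 = 64 thirty-second notes.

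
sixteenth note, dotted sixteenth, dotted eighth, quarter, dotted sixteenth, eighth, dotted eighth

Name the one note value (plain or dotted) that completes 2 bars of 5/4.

dotted whole note

2 bars of 5/4 = 80 thirty-second notes.
In thirty-second notes: sixteenth note = 2; dotted sixteenth = 3; dotted eighth = 6; quarter = 8; dotted sixteenth = 3; eighth = 4; dotted eighth = 6.
Adding: 2 + 3 + 6 + 8 + 3 + 4 + 6 = 32.
Remaining: 80 − 32 = 48 thirty-second notes, which is a dotted whole note.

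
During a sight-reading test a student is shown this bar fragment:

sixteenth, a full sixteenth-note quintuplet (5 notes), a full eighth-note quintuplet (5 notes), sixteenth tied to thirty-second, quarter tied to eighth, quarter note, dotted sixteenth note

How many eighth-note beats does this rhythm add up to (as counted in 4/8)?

One eighth-note beat = 4 thirty-second notes.
In thirty-second notes: sixteenth = 2; a full sixteenth-note quintuplet (5 notes) (five quintuplet sixteenths span one quarter) = 8; a full eighth-note quintuplet (5 notes) (five quintuplet eighths span one half) = 16; sixteenth tied to thirty-second (sixteenth + thirty-second) = 3; quarter tied to eighth (quarter + eighth) = 12; quarter note = 8; dotted sixteenth note = 3.
Sum: 2 + 8 + 16 + 3 + 12 + 8 + 3 = 52.
52 ÷ 4 = 13 beats.

13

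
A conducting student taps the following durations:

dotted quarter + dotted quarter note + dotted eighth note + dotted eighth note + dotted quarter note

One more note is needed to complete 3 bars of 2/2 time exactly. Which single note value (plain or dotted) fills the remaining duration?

3 bars of 2/2 = 48 sixteenth notes.
Express everything in sixteenth notes: dotted quarter = 6; dotted quarter note = 6; dotted eighth note = 3; dotted eighth note = 3; dotted quarter note = 6.
Total: 6 + 6 + 3 + 3 + 6 = 24.
Remaining: 48 − 24 = 24 sixteenth notes, which is a dotted whole note.

dotted whole note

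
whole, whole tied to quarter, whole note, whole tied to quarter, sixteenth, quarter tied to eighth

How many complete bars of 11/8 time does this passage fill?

3

One bar of 11/8 = 22 sixteenth notes.
Express everything in sixteenth notes: whole = 16; whole tied to quarter (whole + quarter) = 20; whole note = 16; whole tied to quarter (whole + quarter) = 20; sixteenth = 1; quarter tied to eighth (quarter + eighth) = 6.
Altogether 16 + 20 + 16 + 20 + 1 + 6 = 79.
79 ÷ 22 = 3 complete bars with 13 left over.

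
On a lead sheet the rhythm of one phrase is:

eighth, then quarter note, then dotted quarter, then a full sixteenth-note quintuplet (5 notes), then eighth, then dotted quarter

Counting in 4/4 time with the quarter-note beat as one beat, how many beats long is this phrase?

6

One quarter-note beat = 2 eighth notes.
In eighth notes: eighth = 1; quarter note = 2; dotted quarter = 3; a full sixteenth-note quintuplet (5 notes) (five quintuplet sixteenths span one quarter) = 2; eighth = 1; dotted quarter = 3.
Sum: 1 + 2 + 3 + 2 + 1 + 3 = 12.
12 ÷ 2 = 6 beats.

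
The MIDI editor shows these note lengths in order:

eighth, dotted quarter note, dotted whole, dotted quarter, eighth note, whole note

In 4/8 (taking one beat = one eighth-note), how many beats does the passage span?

28

One eighth-note beat = 2 sixteenth notes.
Working in sixteenth notes: eighth = 2; dotted quarter note = 6; dotted whole = 24; dotted quarter = 6; eighth note = 2; whole note = 16.
Total: 2 + 6 + 24 + 6 + 2 + 16 = 56.
56 ÷ 2 = 28 beats.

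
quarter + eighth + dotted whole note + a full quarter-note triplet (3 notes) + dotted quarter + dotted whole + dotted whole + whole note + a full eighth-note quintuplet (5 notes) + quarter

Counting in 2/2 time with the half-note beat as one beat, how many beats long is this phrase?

One half-note beat = 4 eighth notes.
Convert each value to eighth notes: quarter = 2; eighth = 1; dotted whole note = 12; a full quarter-note triplet (3 notes) (three triplet quarters span one half) = 4; dotted quarter = 3; dotted whole = 12; dotted whole = 12; whole note = 8; a full eighth-note quintuplet (5 notes) (five quintuplet eighths span one half) = 4; quarter = 2.
Total: 2 + 1 + 12 + 4 + 3 + 12 + 12 + 8 + 4 + 2 = 60.
60 ÷ 4 = 15 beats.

15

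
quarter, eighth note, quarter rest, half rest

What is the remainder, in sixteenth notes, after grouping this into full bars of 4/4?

2

One bar of 4/4 = 8 eighth notes.
Each duration in eighth notes: quarter = 2; eighth note = 1; quarter rest = 2; half rest = 4.
Adding: 2 + 1 + 2 + 4 = 9.
9 ÷ 8 = 1 complete bar with 1 eighth note remaining = 2 sixteenth notes.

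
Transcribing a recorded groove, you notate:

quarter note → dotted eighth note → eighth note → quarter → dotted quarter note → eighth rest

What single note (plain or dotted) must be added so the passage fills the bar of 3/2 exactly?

The bar of 3/2 = 24 sixteenth notes.
Convert each value to sixteenth notes: quarter note = 4; dotted eighth note = 3; eighth note = 2; quarter = 4; dotted quarter note = 6; eighth rest = 2.
Sum: 4 + 3 + 2 + 4 + 6 + 2 = 21.
Remaining: 24 − 21 = 3 sixteenth notes, which is a dotted eighth note.

dotted eighth note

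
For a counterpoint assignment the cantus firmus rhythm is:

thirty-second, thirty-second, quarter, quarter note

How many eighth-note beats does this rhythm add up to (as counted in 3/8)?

4.5

One eighth-note beat = 4 thirty-second notes.
Working in thirty-second notes: thirty-second = 1; thirty-second = 1; quarter = 8; quarter note = 8.
Adding: 1 + 1 + 8 + 8 = 18.
18 ÷ 4 = 4.5 beats.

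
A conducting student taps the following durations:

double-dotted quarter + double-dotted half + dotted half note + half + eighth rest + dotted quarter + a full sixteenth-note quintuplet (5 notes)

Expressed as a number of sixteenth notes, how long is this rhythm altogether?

Working in sixteenth notes: double-dotted quarter = 7; double-dotted half = 14; dotted half note = 12; half = 8; eighth rest = 2; dotted quarter = 6; a full sixteenth-note quintuplet (5 notes) (five quintuplet sixteenths span one quarter) = 4.
Altogether 7 + 14 + 12 + 8 + 2 + 6 + 4 = 53 sixteenth notes.

53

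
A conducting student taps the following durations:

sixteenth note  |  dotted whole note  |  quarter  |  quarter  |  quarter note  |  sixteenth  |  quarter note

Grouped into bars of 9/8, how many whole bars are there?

2

One bar of 9/8 = 18 sixteenth notes.
Express everything in sixteenth notes: sixteenth note = 1; dotted whole note = 24; quarter = 4; quarter = 4; quarter note = 4; sixteenth = 1; quarter note = 4.
Sum: 1 + 24 + 4 + 4 + 4 + 1 + 4 = 42.
42 ÷ 18 = 2 complete bars with 6 left over.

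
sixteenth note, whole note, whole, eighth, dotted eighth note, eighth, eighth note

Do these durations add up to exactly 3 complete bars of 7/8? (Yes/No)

One bar of 7/8 = 14 sixteenth notes, so 3 bars = 42.
Convert each value to sixteenth notes: sixteenth note = 1; whole note = 16; whole = 16; eighth = 2; dotted eighth note = 3; eighth = 2; eighth note = 2.
Altogether 1 + 16 + 16 + 2 + 3 + 2 + 2 = 42.
42 equals 42, so the answer is Yes.

Yes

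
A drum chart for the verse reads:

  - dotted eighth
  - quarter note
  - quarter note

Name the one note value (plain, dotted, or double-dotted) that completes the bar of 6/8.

The bar of 6/8 = 12 sixteenth notes.
Each duration in sixteenth notes: dotted eighth = 3; quarter note = 4; quarter note = 4.
Adding: 3 + 4 + 4 = 11.
Remaining: 12 − 11 = 1 sixteenth note, which is a sixteenth note.

sixteenth note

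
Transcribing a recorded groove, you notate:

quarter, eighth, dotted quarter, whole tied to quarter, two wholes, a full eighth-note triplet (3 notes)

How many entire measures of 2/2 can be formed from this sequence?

4

One bar of 2/2 = 8 eighth notes.
Working in eighth notes: quarter = 2; eighth = 1; dotted quarter = 3; whole tied to quarter (whole + quarter) = 10; whole = 8; whole = 8; a full eighth-note triplet (3 notes) (three triplet eighths span one quarter) = 2.
Total: 2 + 1 + 3 + 10 + 8 + 8 + 2 = 34.
34 ÷ 8 = 4 complete bars with 2 left over.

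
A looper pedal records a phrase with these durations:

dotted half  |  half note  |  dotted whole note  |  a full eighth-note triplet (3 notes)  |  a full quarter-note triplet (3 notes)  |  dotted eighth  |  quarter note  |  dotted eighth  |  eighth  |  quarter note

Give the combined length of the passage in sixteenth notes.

72

Working in sixteenth notes: dotted half = 12; half note = 8; dotted whole note = 24; a full eighth-note triplet (3 notes) (three triplet eighths span one quarter) = 4; a full quarter-note triplet (3 notes) (three triplet quarters span one half) = 8; dotted eighth = 3; quarter note = 4; dotted eighth = 3; eighth = 2; quarter note = 4.
Adding: 12 + 8 + 24 + 4 + 8 + 3 + 4 + 3 + 2 + 4 = 72 sixteenth notes.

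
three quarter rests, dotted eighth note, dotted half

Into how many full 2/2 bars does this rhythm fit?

One bar of 2/2 = 16 sixteenth notes.
Each duration in sixteenth notes: quarter rest = 4; quarter rest = 4; quarter rest = 4; dotted eighth note = 3; dotted half = 12.
Sum: 4 + 4 + 4 + 3 + 12 = 27.
27 ÷ 16 = 1 complete bar with 11 left over.

1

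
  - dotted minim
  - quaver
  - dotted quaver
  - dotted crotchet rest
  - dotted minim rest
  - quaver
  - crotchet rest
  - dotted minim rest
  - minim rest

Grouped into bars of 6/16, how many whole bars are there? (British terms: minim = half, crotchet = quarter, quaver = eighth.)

10

One bar of 6/16 = 6 sixteenth notes.
Convert each value to sixteenth notes: dotted minim = 12; quaver = 2; dotted quaver = 3; dotted crotchet rest = 6; dotted minim rest = 12; quaver = 2; crotchet rest = 4; dotted minim rest = 12; minim rest = 8.
Total: 12 + 2 + 3 + 6 + 12 + 2 + 4 + 12 + 8 = 61.
61 ÷ 6 = 10 complete bars with 1 left over.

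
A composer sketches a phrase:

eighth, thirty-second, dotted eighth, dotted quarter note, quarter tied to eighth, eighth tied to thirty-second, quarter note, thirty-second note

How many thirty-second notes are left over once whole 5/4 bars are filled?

One bar of 5/4 = 40 thirty-second notes.
Convert each value to thirty-second notes: eighth = 4; thirty-second = 1; dotted eighth = 6; dotted quarter note = 12; quarter tied to eighth (quarter + eighth) = 12; eighth tied to thirty-second (eighth + thirty-second) = 5; quarter note = 8; thirty-second note = 1.
Total: 4 + 1 + 6 + 12 + 12 + 5 + 8 + 1 = 49.
49 ÷ 40 = 1 complete bar with 9 thirty-second notes remaining.

9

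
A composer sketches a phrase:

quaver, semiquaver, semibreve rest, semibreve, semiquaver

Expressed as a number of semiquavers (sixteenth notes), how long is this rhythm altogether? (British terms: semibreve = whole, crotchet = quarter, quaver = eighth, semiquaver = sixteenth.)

Working in sixteenth notes: quaver = 2; semiquaver = 1; semibreve rest = 16; semibreve = 16; semiquaver = 1.
Adding: 2 + 1 + 16 + 16 + 1 = 36 sixteenth notes.

36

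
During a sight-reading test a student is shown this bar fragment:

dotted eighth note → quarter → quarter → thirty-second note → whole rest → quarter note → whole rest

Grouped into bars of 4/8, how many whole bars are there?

One bar of 4/8 = 16 thirty-second notes.
In thirty-second notes: dotted eighth note = 6; quarter = 8; quarter = 8; thirty-second note = 1; whole rest = 32; quarter note = 8; whole rest = 32.
Total: 6 + 8 + 8 + 1 + 32 + 8 + 32 = 95.
95 ÷ 16 = 5 complete bars with 15 left over.

5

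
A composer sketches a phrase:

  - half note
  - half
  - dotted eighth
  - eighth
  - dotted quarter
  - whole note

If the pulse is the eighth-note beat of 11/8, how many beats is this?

21.5

One eighth-note beat = 2 sixteenth notes.
Each duration in sixteenth notes: half note = 8; half = 8; dotted eighth = 3; eighth = 2; dotted quarter = 6; whole note = 16.
Altogether 8 + 8 + 3 + 2 + 6 + 16 = 43.
43 ÷ 2 = 21.5 beats.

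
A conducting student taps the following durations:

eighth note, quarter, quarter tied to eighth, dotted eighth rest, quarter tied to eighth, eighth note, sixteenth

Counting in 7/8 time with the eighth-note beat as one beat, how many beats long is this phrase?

One eighth-note beat = 2 sixteenth notes.
Each duration in sixteenth notes: eighth note = 2; quarter = 4; quarter tied to eighth (quarter + eighth) = 6; dotted eighth rest = 3; quarter tied to eighth (quarter + eighth) = 6; eighth note = 2; sixteenth = 1.
Total: 2 + 4 + 6 + 3 + 6 + 2 + 1 = 24.
24 ÷ 2 = 12 beats.

12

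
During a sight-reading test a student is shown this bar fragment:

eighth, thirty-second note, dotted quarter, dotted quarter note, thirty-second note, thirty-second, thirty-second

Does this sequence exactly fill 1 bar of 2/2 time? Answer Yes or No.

One bar of 2/2 = 32 thirty-second notes.
Convert each value to thirty-second notes: eighth = 4; thirty-second note = 1; dotted quarter = 12; dotted quarter note = 12; thirty-second note = 1; thirty-second = 1; thirty-second = 1.
Total: 4 + 1 + 12 + 12 + 1 + 1 + 1 = 32.
32 equals 32, so the answer is Yes.

Yes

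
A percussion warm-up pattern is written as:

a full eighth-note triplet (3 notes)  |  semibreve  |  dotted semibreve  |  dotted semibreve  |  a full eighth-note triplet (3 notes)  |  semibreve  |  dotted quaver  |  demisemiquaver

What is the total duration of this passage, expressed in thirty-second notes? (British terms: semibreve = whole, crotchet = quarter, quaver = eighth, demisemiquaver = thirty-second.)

183

Working in thirty-second notes: a full eighth-note triplet (3 notes) (three triplet eighths span one quarter) = 8; semibreve = 32; dotted semibreve = 48; dotted semibreve = 48; a full eighth-note triplet (3 notes) (three triplet eighths span one quarter) = 8; semibreve = 32; dotted quaver = 6; demisemiquaver = 1.
Adding: 8 + 32 + 48 + 48 + 8 + 32 + 6 + 1 = 183 thirty-second notes.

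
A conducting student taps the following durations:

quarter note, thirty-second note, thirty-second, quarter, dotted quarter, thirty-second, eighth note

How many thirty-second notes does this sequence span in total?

In thirty-second notes: quarter note = 8; thirty-second note = 1; thirty-second = 1; quarter = 8; dotted quarter = 12; thirty-second = 1; eighth note = 4.
Adding: 8 + 1 + 1 + 8 + 12 + 1 + 4 = 35 thirty-second notes.

35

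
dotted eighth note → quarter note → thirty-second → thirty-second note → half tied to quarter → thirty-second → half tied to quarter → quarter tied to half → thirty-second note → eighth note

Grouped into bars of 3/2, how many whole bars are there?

One bar of 3/2 = 48 thirty-second notes.
Express everything in thirty-second notes: dotted eighth note = 6; quarter note = 8; thirty-second = 1; thirty-second note = 1; half tied to quarter (half + quarter) = 24; thirty-second = 1; half tied to quarter (half + quarter) = 24; quarter tied to half (quarter + half) = 24; thirty-second note = 1; eighth note = 4.
Sum: 6 + 8 + 1 + 1 + 24 + 1 + 24 + 24 + 1 + 4 = 94.
94 ÷ 48 = 1 complete bar with 46 left over.

1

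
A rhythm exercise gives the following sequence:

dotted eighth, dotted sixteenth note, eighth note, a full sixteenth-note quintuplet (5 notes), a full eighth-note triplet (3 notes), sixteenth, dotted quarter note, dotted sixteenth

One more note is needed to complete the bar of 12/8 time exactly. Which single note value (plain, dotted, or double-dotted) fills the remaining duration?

The bar of 12/8 = 48 thirty-second notes.
Each duration in thirty-second notes: dotted eighth = 6; dotted sixteenth note = 3; eighth note = 4; a full sixteenth-note quintuplet (5 notes) (five quintuplet sixteenths span one quarter) = 8; a full eighth-note triplet (3 notes) (three triplet eighths span one quarter) = 8; sixteenth = 2; dotted quarter note = 12; dotted sixteenth = 3.
Altogether 6 + 3 + 4 + 8 + 8 + 2 + 12 + 3 = 46.
Remaining: 48 − 46 = 2 thirty-second notes, which is a sixteenth note.

sixteenth note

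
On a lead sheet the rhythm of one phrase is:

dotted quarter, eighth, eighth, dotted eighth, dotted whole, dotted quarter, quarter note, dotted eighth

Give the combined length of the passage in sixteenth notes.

Working in sixteenth notes: dotted quarter = 6; eighth = 2; eighth = 2; dotted eighth = 3; dotted whole = 24; dotted quarter = 6; quarter note = 4; dotted eighth = 3.
Adding: 6 + 2 + 2 + 3 + 24 + 6 + 4 + 3 = 50 sixteenth notes.

50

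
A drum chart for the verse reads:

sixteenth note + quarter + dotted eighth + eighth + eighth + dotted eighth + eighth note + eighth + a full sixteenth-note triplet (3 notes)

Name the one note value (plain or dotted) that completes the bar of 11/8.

sixteenth note

The bar of 11/8 = 22 sixteenth notes.
Convert each value to sixteenth notes: sixteenth note = 1; quarter = 4; dotted eighth = 3; eighth = 2; eighth = 2; dotted eighth = 3; eighth note = 2; eighth = 2; a full sixteenth-note triplet (3 notes) (three triplet sixteenths span one eighth) = 2.
Total: 1 + 4 + 3 + 2 + 2 + 3 + 2 + 2 + 2 = 21.
Remaining: 22 − 21 = 1 sixteenth note, which is a sixteenth note.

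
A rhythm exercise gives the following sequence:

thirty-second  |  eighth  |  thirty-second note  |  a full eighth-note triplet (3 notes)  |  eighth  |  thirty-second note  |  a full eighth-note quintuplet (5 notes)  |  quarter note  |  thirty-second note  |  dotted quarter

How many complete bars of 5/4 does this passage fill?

One bar of 5/4 = 40 thirty-second notes.
Express everything in thirty-second notes: thirty-second = 1; eighth = 4; thirty-second note = 1; a full eighth-note triplet (3 notes) (three triplet eighths span one quarter) = 8; eighth = 4; thirty-second note = 1; a full eighth-note quintuplet (5 notes) (five quintuplet eighths span one half) = 16; quarter note = 8; thirty-second note = 1; dotted quarter = 12.
Altogether 1 + 4 + 1 + 8 + 4 + 1 + 16 + 8 + 1 + 12 = 56.
56 ÷ 40 = 1 complete bar with 16 left over.

1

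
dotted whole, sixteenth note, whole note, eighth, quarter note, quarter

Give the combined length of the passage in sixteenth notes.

Each duration in sixteenth notes: dotted whole = 24; sixteenth note = 1; whole note = 16; eighth = 2; quarter note = 4; quarter = 4.
Total: 24 + 1 + 16 + 2 + 4 + 4 = 51 sixteenth notes.

51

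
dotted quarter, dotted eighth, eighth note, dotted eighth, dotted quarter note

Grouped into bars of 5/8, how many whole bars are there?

2

One bar of 5/8 = 10 sixteenth notes.
Convert each value to sixteenth notes: dotted quarter = 6; dotted eighth = 3; eighth note = 2; dotted eighth = 3; dotted quarter note = 6.
Sum: 6 + 3 + 2 + 3 + 6 = 20.
20 ÷ 10 = 2 complete bars with 0 left over.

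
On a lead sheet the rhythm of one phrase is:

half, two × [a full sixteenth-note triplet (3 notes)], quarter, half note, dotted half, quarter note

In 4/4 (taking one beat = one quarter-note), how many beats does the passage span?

10

One quarter-note beat = 2 eighth notes.
Convert each value to eighth notes: half = 4; a full sixteenth-note triplet (3 notes) (three triplet sixteenths span one eighth) = 1; a full sixteenth-note triplet (3 notes) (three triplet sixteenths span one eighth) = 1; quarter = 2; half note = 4; dotted half = 6; quarter note = 2.
Adding: 4 + 1 + 1 + 2 + 4 + 6 + 2 = 20.
20 ÷ 2 = 10 beats.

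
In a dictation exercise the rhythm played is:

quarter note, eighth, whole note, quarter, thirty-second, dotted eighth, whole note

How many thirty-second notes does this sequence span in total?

In thirty-second notes: quarter note = 8; eighth = 4; whole note = 32; quarter = 8; thirty-second = 1; dotted eighth = 6; whole note = 32.
Total: 8 + 4 + 32 + 8 + 1 + 6 + 32 = 91 thirty-second notes.

91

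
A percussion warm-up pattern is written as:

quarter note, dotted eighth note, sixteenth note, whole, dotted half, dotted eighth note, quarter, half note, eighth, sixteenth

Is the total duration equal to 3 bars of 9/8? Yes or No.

One bar of 9/8 = 18 sixteenth notes, so 3 bars = 54.
Working in sixteenth notes: quarter note = 4; dotted eighth note = 3; sixteenth note = 1; whole = 16; dotted half = 12; dotted eighth note = 3; quarter = 4; half note = 8; eighth = 2; sixteenth = 1.
Sum: 4 + 3 + 1 + 16 + 12 + 3 + 4 + 8 + 2 + 1 = 54.
54 equals 54, so the answer is Yes.

Yes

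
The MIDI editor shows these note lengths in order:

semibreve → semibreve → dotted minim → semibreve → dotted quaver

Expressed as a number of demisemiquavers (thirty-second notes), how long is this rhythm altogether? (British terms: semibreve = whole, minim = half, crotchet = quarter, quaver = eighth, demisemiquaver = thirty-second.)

In thirty-second notes: semibreve = 32; semibreve = 32; dotted minim = 24; semibreve = 32; dotted quaver = 6.
Total: 32 + 32 + 24 + 32 + 6 = 126 thirty-second notes.

126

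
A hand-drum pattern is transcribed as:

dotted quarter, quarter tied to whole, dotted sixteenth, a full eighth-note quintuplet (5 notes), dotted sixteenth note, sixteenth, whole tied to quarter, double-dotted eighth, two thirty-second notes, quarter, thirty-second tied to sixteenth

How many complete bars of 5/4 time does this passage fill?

One bar of 5/4 = 40 thirty-second notes.
Convert each value to thirty-second notes: dotted quarter = 12; quarter tied to whole (quarter + whole) = 40; dotted sixteenth = 3; a full eighth-note quintuplet (5 notes) (five quintuplet eighths span one half) = 16; dotted sixteenth note = 3; sixteenth = 2; whole tied to quarter (whole + quarter) = 40; double-dotted eighth = 7; thirty-second note = 1; thirty-second note = 1; quarter = 8; thirty-second tied to sixteenth (thirty-second + sixteenth) = 3.
Sum: 12 + 40 + 3 + 16 + 3 + 2 + 40 + 7 + 1 + 1 + 8 + 3 = 136.
136 ÷ 40 = 3 complete bars with 16 left over.

3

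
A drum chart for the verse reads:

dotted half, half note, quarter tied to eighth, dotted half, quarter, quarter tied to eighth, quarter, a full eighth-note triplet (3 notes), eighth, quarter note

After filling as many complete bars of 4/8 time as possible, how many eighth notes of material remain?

3

One bar of 4/8 = 4 eighth notes.
In eighth notes: dotted half = 6; half note = 4; quarter tied to eighth (quarter + eighth) = 3; dotted half = 6; quarter = 2; quarter tied to eighth (quarter + eighth) = 3; quarter = 2; a full eighth-note triplet (3 notes) (three triplet eighths span one quarter) = 2; eighth = 1; quarter note = 2.
Total: 6 + 4 + 3 + 6 + 2 + 3 + 2 + 2 + 1 + 2 = 31.
31 ÷ 4 = 7 complete bars with 3 eighth notes remaining.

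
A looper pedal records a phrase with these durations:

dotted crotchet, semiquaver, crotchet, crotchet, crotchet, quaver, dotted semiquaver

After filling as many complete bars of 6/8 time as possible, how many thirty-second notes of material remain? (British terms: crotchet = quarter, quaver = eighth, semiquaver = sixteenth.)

One bar of 6/8 = 24 thirty-second notes.
Working in thirty-second notes: dotted crotchet = 12; semiquaver = 2; crotchet = 8; crotchet = 8; crotchet = 8; quaver = 4; dotted semiquaver = 3.
Sum: 12 + 2 + 8 + 8 + 8 + 4 + 3 = 45.
45 ÷ 24 = 1 complete bar with 21 thirty-second notes remaining.

21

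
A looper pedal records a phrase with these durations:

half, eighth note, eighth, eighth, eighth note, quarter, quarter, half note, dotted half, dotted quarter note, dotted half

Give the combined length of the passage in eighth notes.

31

Working in eighth notes: half = 4; eighth note = 1; eighth = 1; eighth = 1; eighth note = 1; quarter = 2; quarter = 2; half note = 4; dotted half = 6; dotted quarter note = 3; dotted half = 6.
Sum: 4 + 1 + 1 + 1 + 1 + 2 + 2 + 4 + 6 + 3 + 6 = 31 eighth notes.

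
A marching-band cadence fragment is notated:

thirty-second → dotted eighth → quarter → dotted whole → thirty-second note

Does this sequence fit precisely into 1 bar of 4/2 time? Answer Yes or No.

Yes

One bar of 4/2 = 64 thirty-second notes.
Each duration in thirty-second notes: thirty-second = 1; dotted eighth = 6; quarter = 8; dotted whole = 48; thirty-second note = 1.
Adding: 1 + 6 + 8 + 48 + 1 = 64.
64 equals 64, so the answer is Yes.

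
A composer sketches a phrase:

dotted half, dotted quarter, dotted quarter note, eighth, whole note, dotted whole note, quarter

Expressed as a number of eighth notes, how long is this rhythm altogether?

35

Each duration in eighth notes: dotted half = 6; dotted quarter = 3; dotted quarter note = 3; eighth = 1; whole note = 8; dotted whole note = 12; quarter = 2.
Total: 6 + 3 + 3 + 1 + 8 + 12 + 2 = 35 eighth notes.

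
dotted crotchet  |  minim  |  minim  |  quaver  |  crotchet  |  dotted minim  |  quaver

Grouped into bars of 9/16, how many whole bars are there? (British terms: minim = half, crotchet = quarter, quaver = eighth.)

One bar of 9/16 = 9 sixteenth notes.
Convert each value to sixteenth notes: dotted crotchet = 6; minim = 8; minim = 8; quaver = 2; crotchet = 4; dotted minim = 12; quaver = 2.
Total: 6 + 8 + 8 + 2 + 4 + 12 + 2 = 42.
42 ÷ 9 = 4 complete bars with 6 left over.

4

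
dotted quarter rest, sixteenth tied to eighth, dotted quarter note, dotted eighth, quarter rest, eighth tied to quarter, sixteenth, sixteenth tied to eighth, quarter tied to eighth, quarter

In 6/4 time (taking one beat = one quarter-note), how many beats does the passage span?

10.5

One quarter-note beat = 4 sixteenth notes.
In sixteenth notes: dotted quarter rest = 6; sixteenth tied to eighth (sixteenth + eighth) = 3; dotted quarter note = 6; dotted eighth = 3; quarter rest = 4; eighth tied to quarter (eighth + quarter) = 6; sixteenth = 1; sixteenth tied to eighth (sixteenth + eighth) = 3; quarter tied to eighth (quarter + eighth) = 6; quarter = 4.
Altogether 6 + 3 + 6 + 3 + 4 + 6 + 1 + 3 + 6 + 4 = 42.
42 ÷ 4 = 10.5 beats.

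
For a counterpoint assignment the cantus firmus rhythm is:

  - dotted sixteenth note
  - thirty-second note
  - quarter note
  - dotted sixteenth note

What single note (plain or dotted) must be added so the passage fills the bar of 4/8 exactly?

thirty-second note

The bar of 4/8 = 16 thirty-second notes.
In thirty-second notes: dotted sixteenth note = 3; thirty-second note = 1; quarter note = 8; dotted sixteenth note = 3.
Sum: 3 + 1 + 8 + 3 = 15.
Remaining: 16 − 15 = 1 thirty-second note, which is a thirty-second note.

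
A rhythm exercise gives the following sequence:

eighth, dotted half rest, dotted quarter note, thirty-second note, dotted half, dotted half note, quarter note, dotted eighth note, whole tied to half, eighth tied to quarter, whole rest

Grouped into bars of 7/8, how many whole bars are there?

6

One bar of 7/8 = 28 thirty-second notes.
Working in thirty-second notes: eighth = 4; dotted half rest = 24; dotted quarter note = 12; thirty-second note = 1; dotted half = 24; dotted half note = 24; quarter note = 8; dotted eighth note = 6; whole tied to half (whole + half) = 48; eighth tied to quarter (eighth + quarter) = 12; whole rest = 32.
Sum: 4 + 24 + 12 + 1 + 24 + 24 + 8 + 6 + 48 + 12 + 32 = 195.
195 ÷ 28 = 6 complete bars with 27 left over.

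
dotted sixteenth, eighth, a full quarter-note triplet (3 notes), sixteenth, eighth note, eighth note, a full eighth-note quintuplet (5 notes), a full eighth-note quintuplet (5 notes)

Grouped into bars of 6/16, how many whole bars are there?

One bar of 6/16 = 12 thirty-second notes.
Convert each value to thirty-second notes: dotted sixteenth = 3; eighth = 4; a full quarter-note triplet (3 notes) (three triplet quarters span one half) = 16; sixteenth = 2; eighth note = 4; eighth note = 4; a full eighth-note quintuplet (5 notes) (five quintuplet eighths span one half) = 16; a full eighth-note quintuplet (5 notes) (five quintuplet eighths span one half) = 16.
Adding: 3 + 4 + 16 + 2 + 4 + 4 + 16 + 16 = 65.
65 ÷ 12 = 5 complete bars with 5 left over.

5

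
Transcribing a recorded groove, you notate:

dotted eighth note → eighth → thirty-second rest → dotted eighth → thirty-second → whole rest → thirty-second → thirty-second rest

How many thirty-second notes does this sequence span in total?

52

Express everything in thirty-second notes: dotted eighth note = 6; eighth = 4; thirty-second rest = 1; dotted eighth = 6; thirty-second = 1; whole rest = 32; thirty-second = 1; thirty-second rest = 1.
Total: 6 + 4 + 1 + 6 + 1 + 32 + 1 + 1 = 52 thirty-second notes.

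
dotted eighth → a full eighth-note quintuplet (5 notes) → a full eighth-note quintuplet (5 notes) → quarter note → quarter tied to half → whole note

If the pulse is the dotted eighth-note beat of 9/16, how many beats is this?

17

One dotted eighth-note beat = 3 sixteenth notes.
Convert each value to sixteenth notes: dotted eighth = 3; a full eighth-note quintuplet (5 notes) (five quintuplet eighths span one half) = 8; a full eighth-note quintuplet (5 notes) (five quintuplet eighths span one half) = 8; quarter note = 4; quarter tied to half (quarter + half) = 12; whole note = 16.
Altogether 3 + 8 + 8 + 4 + 12 + 16 = 51.
51 ÷ 3 = 17 beats.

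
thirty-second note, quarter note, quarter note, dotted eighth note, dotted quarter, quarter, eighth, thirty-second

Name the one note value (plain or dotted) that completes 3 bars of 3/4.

3 bars of 3/4 = 72 thirty-second notes.
Convert each value to thirty-second notes: thirty-second note = 1; quarter note = 8; quarter note = 8; dotted eighth note = 6; dotted quarter = 12; quarter = 8; eighth = 4; thirty-second = 1.
Altogether 1 + 8 + 8 + 6 + 12 + 8 + 4 + 1 = 48.
Remaining: 72 − 48 = 24 thirty-second notes, which is a dotted half note.

dotted half note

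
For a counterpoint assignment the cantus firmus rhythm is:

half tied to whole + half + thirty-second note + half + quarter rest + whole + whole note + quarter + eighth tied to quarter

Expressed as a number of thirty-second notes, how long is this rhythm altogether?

173

In thirty-second notes: half tied to whole (half + whole) = 48; half = 16; thirty-second note = 1; half = 16; quarter rest = 8; whole = 32; whole note = 32; quarter = 8; eighth tied to quarter (eighth + quarter) = 12.
Adding: 48 + 16 + 1 + 16 + 8 + 32 + 32 + 8 + 12 = 173 thirty-second notes.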